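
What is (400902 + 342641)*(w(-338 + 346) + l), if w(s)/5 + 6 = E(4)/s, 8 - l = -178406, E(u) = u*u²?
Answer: 132665916232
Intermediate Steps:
E(u) = u³
l = 178414 (l = 8 - 1*(-178406) = 8 + 178406 = 178414)
w(s) = -30 + 320/s (w(s) = -30 + 5*(4³/s) = -30 + 5*(64/s) = -30 + 320/s)
(400902 + 342641)*(w(-338 + 346) + l) = (400902 + 342641)*((-30 + 320/(-338 + 346)) + 178414) = 743543*((-30 + 320/8) + 178414) = 743543*((-30 + 320*(⅛)) + 178414) = 743543*((-30 + 40) + 178414) = 743543*(10 + 178414) = 743543*178424 = 132665916232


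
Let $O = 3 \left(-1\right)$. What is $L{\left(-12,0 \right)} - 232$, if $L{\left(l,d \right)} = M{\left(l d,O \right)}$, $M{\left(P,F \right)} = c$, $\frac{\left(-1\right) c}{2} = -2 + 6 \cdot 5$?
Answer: $-288$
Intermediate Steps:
$c = -56$ ($c = - 2 \left(-2 + 6 \cdot 5\right) = - 2 \left(-2 + 30\right) = \left(-2\right) 28 = -56$)
$O = -3$
$M{\left(P,F \right)} = -56$
$L{\left(l,d \right)} = -56$
$L{\left(-12,0 \right)} - 232 = -56 - 232 = -288$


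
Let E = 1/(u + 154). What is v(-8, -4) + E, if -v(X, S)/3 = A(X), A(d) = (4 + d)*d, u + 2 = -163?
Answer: -1057/11 ≈ -96.091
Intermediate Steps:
u = -165 (u = -2 - 163 = -165)
A(d) = d*(4 + d)
v(X, S) = -3*X*(4 + X)
E = -1/11 (E = 1/(-165 + 154) = 1/(-11) = -1/11 ≈ -0.090909)
v(-8, -4) + E = -3*(-8)*(4 - 8) - 1/11 = -3*(-8)*(-4) - 1/11 = -96 - 1/11 = -1057/11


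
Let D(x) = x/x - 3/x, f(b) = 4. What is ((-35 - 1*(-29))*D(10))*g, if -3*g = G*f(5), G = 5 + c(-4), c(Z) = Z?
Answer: 28/5 ≈ 5.6000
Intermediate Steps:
G = 1 (G = 5 - 4 = 1)
g = -4/3 ≈ -1.3333
D(x) = 1 - 3/x
((-35 - 1*(-29))*D(10))*g = ((-35 - 1*(-29))*((-3 + 10)/10))*(-4/3) = ((-35 + 29)*((⅒)*7))*(-4/3) = -6*7/10*(-4/3) = -21/5*(-4/3) = 28/5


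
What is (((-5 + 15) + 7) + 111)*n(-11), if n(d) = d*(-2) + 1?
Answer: 2944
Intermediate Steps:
n(d) = 1 - 2*d (n(d) = -2*d + 1 = 1 - 2*d)
(((-5 + 15) + 7) + 111)*n(-11) = (((-5 + 15) + 7) + 111)*(1 - 2*(-11)) = ((10 + 7) + 111)*(1 + 22) = (17 + 111)*23 = 128*23 = 2944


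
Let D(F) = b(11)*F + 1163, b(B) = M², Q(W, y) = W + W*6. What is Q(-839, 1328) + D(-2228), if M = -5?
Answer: -60410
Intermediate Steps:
Q(W, y) = 7*W (Q(W, y) = W + 6*W = 7*W)
b(B) = 25 (b(B) = (-5)² = 25)
D(F) = 1163 + 25*F (D(F) = 25*F + 1163 = 1163 + 25*F)
Q(-839, 1328) + D(-2228) = 7*(-839) + (1163 + 25*(-2228)) = -5873 + (1163 - 55700) = -5873 - 54537 = -60410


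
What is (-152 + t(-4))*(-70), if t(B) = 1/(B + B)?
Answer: 42595/4 ≈ 10649.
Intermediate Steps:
t(B) = 1/(2*B)
(-152 + t(-4))*(-70) = (-152 + (1/2)/(-4))*(-70) = (-152 + (1/2)*(-1/4))*(-70) = (-152 - 1/8)*(-70) = -1217/8*(-70) = 42595/4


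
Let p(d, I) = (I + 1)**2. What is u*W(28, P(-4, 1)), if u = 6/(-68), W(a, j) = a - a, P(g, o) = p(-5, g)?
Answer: 0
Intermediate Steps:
p(d, I) = (1 + I)**2
P(g, o) = (1 + g)**2
W(a, j) = 0
u = -3/34 (u = 6*(-1/68) = -3/34 ≈ -0.088235)
u*W(28, P(-4, 1)) = -3/34*0 = 0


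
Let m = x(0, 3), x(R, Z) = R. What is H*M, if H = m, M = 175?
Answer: 0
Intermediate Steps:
m = 0
H = 0
H*M = 0*175 = 0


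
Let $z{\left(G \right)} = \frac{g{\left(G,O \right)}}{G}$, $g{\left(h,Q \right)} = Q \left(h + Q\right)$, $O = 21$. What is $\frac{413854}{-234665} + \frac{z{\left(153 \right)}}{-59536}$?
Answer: $- \frac{209480936819}{118753631240} \approx -1.764$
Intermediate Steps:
$g{\left(h,Q \right)} = Q \left(Q + h\right)$
$z{\left(G \right)} = \frac{441 + 21 G}{G}$ ($z{\left(G \right)} = \frac{21 \left(21 + G\right)}{G} = \frac{441 + 21 G}{G}$)
$\frac{413854}{-234665} + \frac{z{\left(153 \right)}}{-59536} = \frac{413854}{-234665} + \frac{21 + \frac{441}{153}}{-59536} = 413854 \left(- \frac{1}{234665}\right) + \left(21 + 441 \cdot \frac{1}{153}\right) \left(- \frac{1}{59536}\right) = - \frac{413854}{234665} + \left(21 + \frac{49}{17}\right) \left(- \frac{1}{59536}\right) = - \frac{413854}{234665} + \frac{406}{17} \left(- \frac{1}{59536}\right) = - \frac{413854}{234665} - \frac{203}{506056} = - \frac{209480936819}{118753631240}$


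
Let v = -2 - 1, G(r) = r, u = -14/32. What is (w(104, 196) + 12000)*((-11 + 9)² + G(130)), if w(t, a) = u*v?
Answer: 12865407/8 ≈ 1.6082e+6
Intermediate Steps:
u = -7/16 (u = -14*1/32 = -7/16 ≈ -0.43750)
v = -3
w(t, a) = 21/16 (w(t, a) = -7/16*(-3) = 21/16)
(w(104, 196) + 12000)*((-11 + 9)² + G(130)) = (21/16 + 12000)*((-11 + 9)² + 130) = 192021*((-2)² + 130)/16 = 192021*(4 + 130)/16 = (192021/16)*134 = 12865407/8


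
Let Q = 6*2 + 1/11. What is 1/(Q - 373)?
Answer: -11/3970 ≈ -0.0027708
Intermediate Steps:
Q = 133/11 (Q = 12 + 1/11 = 133/11 ≈ 12.091)
1/(Q - 373) = 1/(133/11 - 373) = 1/(-3970/11) = -11/3970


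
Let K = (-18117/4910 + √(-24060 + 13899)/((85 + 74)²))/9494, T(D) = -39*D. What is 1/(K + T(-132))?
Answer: 794412249724589476047805980/4089633952836074741138753607061 - 1928791153897800*I*√1129/4089633952836074741138753607061 ≈ 0.00019425 - 1.5847e-14*I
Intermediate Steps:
K = -18117/46615540 + I*√1129/80005938 (K = (-18117*1/4910 + √(-10161)/(159²))*(1/9494) = (-18117/4910 + (3*I*√1129)/25281)*(1/9494) = (-18117/4910 + (3*I*√1129)*(1/25281))*(1/9494) = (-18117/4910 + I*√1129/8427)*(1/9494) = -18117/46615540 + I*√1129/80005938 ≈ -0.00038865 + 4.1998e-7*I)
1/(K + T(-132)) = 1/((-18117/46615540 + I*√1129/80005938) - 39*(-132)) = 1/((-18117/46615540 + I*√1129/80005938) + 5148) = 1/(239976781803/46615540 + I*√1129/80005938)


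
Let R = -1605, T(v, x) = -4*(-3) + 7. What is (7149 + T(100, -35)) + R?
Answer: 5563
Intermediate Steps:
T(v, x) = 19 (T(v, x) = 12 + 7 = 19)
(7149 + T(100, -35)) + R = (7149 + 19) - 1605 = 7168 - 1605 = 5563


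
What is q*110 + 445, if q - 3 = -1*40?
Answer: -3625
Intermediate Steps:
q = -37 (q = 3 - 1*40 = 3 - 40 = -37)
q*110 + 445 = -37*110 + 445 = -4070 + 445 = -3625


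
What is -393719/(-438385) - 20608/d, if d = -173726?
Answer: 5530961791/5439919465 ≈ 1.0167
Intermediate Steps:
-393719/(-438385) - 20608/d = -393719/(-438385) - 20608/(-173726) = -393719*(-1/438385) - 20608*(-1/173726) = 393719/438385 + 1472/12409 = 5530961791/5439919465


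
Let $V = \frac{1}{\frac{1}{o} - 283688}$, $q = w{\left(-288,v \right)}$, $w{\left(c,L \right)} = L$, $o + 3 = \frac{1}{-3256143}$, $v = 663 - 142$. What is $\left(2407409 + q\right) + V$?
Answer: $\frac{6672830636083476760}{2771189625983} \approx 2.4079 \cdot 10^{6}$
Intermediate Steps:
$v = 521$
$o = - \frac{9768430}{3256143}$ ($o = -3 + \frac{1}{-3256143} = -3 - \frac{1}{3256143} = - \frac{9768430}{3256143} \approx -3.0$)
$q = 521$
$V = - \frac{9768430}{2771189625983}$ ($V = \frac{1}{\frac{1}{- \frac{9768430}{3256143}} - 283688} = \frac{1}{- \frac{3256143}{9768430} - 283688} = \frac{1}{- \frac{2771189625983}{9768430}} = - \frac{9768430}{2771189625983} \approx -3.525 \cdot 10^{-6}$)
$\left(2407409 + q\right) + V = \left(2407409 + 521\right) - \frac{9768430}{2771189625983} = 2407930 - \frac{9768430}{2771189625983} = \frac{6672830636083476760}{2771189625983}$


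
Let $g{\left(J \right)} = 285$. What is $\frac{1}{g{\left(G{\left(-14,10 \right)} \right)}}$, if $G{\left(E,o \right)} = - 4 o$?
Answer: $\frac{1}{285} \approx 0.0035088$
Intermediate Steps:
$G{\left(E,o \right)} = - 4 o$
$\frac{1}{g{\left(G{\left(-14,10 \right)} \right)}} = \frac{1}{285}$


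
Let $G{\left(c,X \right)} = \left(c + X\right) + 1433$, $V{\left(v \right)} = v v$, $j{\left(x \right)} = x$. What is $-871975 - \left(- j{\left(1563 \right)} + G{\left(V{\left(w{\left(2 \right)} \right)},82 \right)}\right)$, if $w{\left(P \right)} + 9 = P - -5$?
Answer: $-871931$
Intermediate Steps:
$w{\left(P \right)} = -4 + P$ ($w{\left(P \right)} = -9 + \left(P - -5\right) = -9 + \left(P + 5\right) = -9 + \left(5 + P\right) = -4 + P$)
$V{\left(v \right)} = v^{2}$
$G{\left(c,X \right)} = 1433 + X + c$ ($G{\left(c,X \right)} = \left(X + c\right) + 1433 = 1433 + X + c$)
$-871975 - \left(- j{\left(1563 \right)} + G{\left(V{\left(w{\left(2 \right)} \right)},82 \right)}\right) = -871975 + \left(1563 - \left(1433 + 82 + \left(-4 + 2\right)^{2}\right)\right) = -871975 + \left(1563 - \left(1433 + 82 + \left(-2\right)^{2}\right)\right) = -871975 + \left(1563 - \left(1433 + 82 + 4\right)\right) = -871975 + \left(1563 - 1519\right) = -871975 + 44 = -871931$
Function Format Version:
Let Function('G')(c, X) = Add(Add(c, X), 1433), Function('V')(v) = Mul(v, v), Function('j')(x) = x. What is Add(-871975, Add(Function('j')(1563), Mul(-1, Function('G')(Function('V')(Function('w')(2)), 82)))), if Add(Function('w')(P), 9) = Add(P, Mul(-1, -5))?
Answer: -871931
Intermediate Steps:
Function('w')(P) = Add(-4, P) (Function('w')(P) = Add(-9, Add(P, Mul(-1, -5))) = Add(-9, Add(P, 5)) = Add(-9, Add(5, P)) = Add(-4, P))
Function('V')(v) = Pow(v, 2)
Function('G')(c, X) = Add(1433, X, c) (Function('G')(c, X) = Add(Add(X, c), 1433) = Add(1433, X, c))
Add(-871975, Add(Function('j')(1563), Mul(-1, Function('G')(Function('V')(Function('w')(2)), 82)))) = Add(-871975, Add(1563, Mul(-1, Add(1433, 82, Pow(Add(-4, 2), 2))))) = Add(-871975, Add(1563, Mul(-1, Add(1433, 82, Pow(-2, 2))))) = Add(-871975, Add(1563, Mul(-1, Add(1433, 82, 4)))) = Add(-871975, Add(1563, Mul(-1, 1519))) = Add(-871975, Add(1563, -1519)) = Add(-871975, 44) = -871931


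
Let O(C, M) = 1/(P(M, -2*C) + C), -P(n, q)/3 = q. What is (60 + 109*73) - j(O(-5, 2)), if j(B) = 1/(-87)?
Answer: 697480/87 ≈ 8017.0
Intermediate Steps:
P(n, q) = -3*q
O(C, M) = 1/(7*C) (O(C, M) = 1/(-(-6)*C + C) = 1/(6*C + C) = 1/(7*C))
j(B) = -1/87
(60 + 109*73) - j(O(-5, 2)) = (60 + 109*73) - 1*(-1/87) = (60 + 7957) + 1/87 = 8017 + 1/87 = 697480/87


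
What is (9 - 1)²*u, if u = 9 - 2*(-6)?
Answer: 1344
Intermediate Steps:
u = 21 (u = 9 + 12 = 21)
(9 - 1)²*u = (9 - 1)²*21 = 8²*21 = 64*21 = 1344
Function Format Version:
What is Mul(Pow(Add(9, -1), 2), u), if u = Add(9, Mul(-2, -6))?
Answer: 1344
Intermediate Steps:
u = 21 (u = Add(9, 12) = 21)
Mul(Pow(Add(9, -1), 2), u) = Mul(Pow(Add(9, -1), 2), 21) = Mul(Pow(8, 2), 21) = Mul(64, 21) = 1344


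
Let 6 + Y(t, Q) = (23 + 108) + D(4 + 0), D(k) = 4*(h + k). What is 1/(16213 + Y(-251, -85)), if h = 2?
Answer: 1/16362 ≈ 6.1117e-5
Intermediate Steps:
D(k) = 8 + 4*k (D(k) = 4*(2 + k) = 8 + 4*k)
Y(t, Q) = 149 (Y(t, Q) = -6 + ((23 + 108) + (8 + 4*(4 + 0))) = -6 + (131 + (8 + 4*4)) = -6 + (131 + (8 + 16)) = -6 + (131 + 24) = -6 + 155 = 149)
1/(16213 + Y(-251, -85)) = 1/(16213 + 149) = 1/16362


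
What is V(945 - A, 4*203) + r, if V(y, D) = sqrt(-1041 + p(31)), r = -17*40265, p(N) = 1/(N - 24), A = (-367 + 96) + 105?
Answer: -684505 + I*sqrt(51002)/7 ≈ -6.8451e+5 + 32.262*I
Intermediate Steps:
A = -166 (A = -271 + 105 = -166)
p(N) = 1/(-24 + N)
r = -684505
V(y, D) = I*sqrt(51002)/7 (V(y, D) = sqrt(-1041 + 1/(-24 + 31)) = sqrt(-1041 + 1/7) = sqrt(-7286/7) = I*sqrt(51002)/7)
V(945 - A, 4*203) + r = I*sqrt(51002)/7 - 684505 = -684505 + I*sqrt(51002)/7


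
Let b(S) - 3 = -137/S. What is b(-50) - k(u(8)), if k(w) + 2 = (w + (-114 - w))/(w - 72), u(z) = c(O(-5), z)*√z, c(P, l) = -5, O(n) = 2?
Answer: 189801/31150 + 285*√2/1246 ≈ 6.4166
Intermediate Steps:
b(S) = 3 - 137/S
u(z) = -5*√z
k(w) = -2 - 114/(-72 + w) (k(w) = -2 + (w + (-114 - w))/(w - 72) = -2 - 114/(-72 + w))
b(-50) - k(u(8)) = (3 - 137/(-50)) - 2*(15 - (-5)*√8)/(-72 - 10*√2) = (3 - 137*(-1/50)) - 2*(15 - (-5)*2*√2)/(-72 - 10*√2) = (3 + 137/50) - 2*(15 - (-10)*√2)/(-72 - 10*√2) = 287/50 - 2*(15 + 10*√2)/(-72 - 10*√2)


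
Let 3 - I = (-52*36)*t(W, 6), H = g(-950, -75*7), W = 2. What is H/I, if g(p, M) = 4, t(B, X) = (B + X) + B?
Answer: 4/18723 ≈ 0.00021364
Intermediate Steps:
t(B, X) = X + 2*B
H = 4
I = 18723 (I = 3 - (-52*36)*(6 + 2*2) = 3 - (-1872)*(6 + 4) = 3 - (-1872)*10 = 3 - 1*(-18720) = 3 + 18720 = 18723)
H/I = 4/18723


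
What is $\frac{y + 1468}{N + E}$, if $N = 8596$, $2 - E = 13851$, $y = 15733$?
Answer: $- \frac{167}{51} \approx -3.2745$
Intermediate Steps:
$E = -13849$ ($E = 2 - 13851 = -13849$)
$\frac{y + 1468}{N + E} = \frac{15733 + 1468}{8596 - 13849} = \frac{17201}{-5253} = 17201 \left(- \frac{1}{5253}\right) = - \frac{167}{51}$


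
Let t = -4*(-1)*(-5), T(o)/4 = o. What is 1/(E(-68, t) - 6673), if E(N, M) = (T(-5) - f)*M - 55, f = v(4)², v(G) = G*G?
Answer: -1/1208 ≈ -0.00082781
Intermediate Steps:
v(G) = G²
T(o) = 4*o
f = 256 (f = (4²)² = 16² = 256)
t = -20 (t = 4*(-5) = -20)
E(N, M) = -55 - 276*M (E(N, M) = (4*(-5) - 1*256)*M - 55 = (-20 - 256)*M - 55 = -276*M - 55 = -55 - 276*M)
1/(E(-68, t) - 6673) = 1/((-55 - 276*(-20)) - 6673) = 1/((-55 + 5520) - 6673) = 1/(5465 - 6673) = 1/(-1208) = -1/1208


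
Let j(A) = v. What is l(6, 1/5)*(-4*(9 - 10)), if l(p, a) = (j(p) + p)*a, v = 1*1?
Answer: 28/5 ≈ 5.6000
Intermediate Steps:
v = 1
j(A) = 1
l(p, a) = a*(1 + p) (l(p, a) = (1 + p)*a = a*(1 + p))
l(6, 1/5)*(-4*(9 - 10)) = ((1 + 6)/5)*(-4*(9 - 10)) = ((⅕)*7)*(-4*(-1)) = (7/5)*4 = 28/5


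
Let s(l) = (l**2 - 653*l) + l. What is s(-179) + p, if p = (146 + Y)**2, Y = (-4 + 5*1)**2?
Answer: 170358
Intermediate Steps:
Y = 1 (Y = (-4 + 5)**2 = 1**2 = 1)
p = 21609 (p = (146 + 1)**2 = 147**2 = 21609)
s(l) = l**2 - 652*l
s(-179) + p = -179*(-652 - 179) + 21609 = -179*(-831) + 21609 = 148749 + 21609 = 170358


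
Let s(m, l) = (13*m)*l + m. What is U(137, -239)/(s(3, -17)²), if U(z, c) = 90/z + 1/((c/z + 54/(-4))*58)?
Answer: 10883201/7228878267600 ≈ 1.5055e-6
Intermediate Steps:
s(m, l) = m + 13*l*m (s(m, l) = 13*l*m + m = m + 13*l*m)
U(z, c) = 90/z + 1/(58*(-27/2 + c/z)) (U(z, c) = 90/z + (1/58)/(c/z + 54*(-¼)) = 90/z + (1/58)/(c/z - 27/2) = 90/z + (1/58)/(-27/2 + c/z) = 90/z + 1/(58*(-27/2 + c/z)))
U(137, -239)/(s(3, -17)²) = ((1/29)*(137² - 70470*137 + 5220*(-239))/(137*(-27*137 + 2*(-239))))/((3*(1 + 13*(-17)))²) = ((1/29)*(1/137)*(18769 - 9654390 - 1247580)/(-3699 - 478))/((3*(1 - 221))²) = ((1/29)*(1/137)*(-10883201)/(-4177))/((3*(-220))²) = ((1/29)*(1/137)*(-1/4177)*(-10883201))/((-660)²) = (10883201/16595221)/435600 = (10883201/16595221)*(1/435600) = 10883201/7228878267600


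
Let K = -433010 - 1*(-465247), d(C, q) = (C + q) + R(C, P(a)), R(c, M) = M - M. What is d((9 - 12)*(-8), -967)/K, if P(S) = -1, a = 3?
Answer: -943/32237 ≈ -0.029252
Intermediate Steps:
R(c, M) = 0
d(C, q) = C + q (d(C, q) = (C + q) + 0 = C + q)
K = 32237 (K = -433010 + 465247 = 32237)
d((9 - 12)*(-8), -967)/K = ((9 - 12)*(-8) - 967)/32237 = (-3*(-8) - 967)*(1/32237) = (24 - 967)*(1/32237) = -943*1/32237 = -943/32237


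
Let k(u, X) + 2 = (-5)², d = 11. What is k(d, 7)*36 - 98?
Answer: 730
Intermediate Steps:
k(u, X) = 23 (k(u, X) = -2 + (-5)² = -2 + 25 = 23)
k(d, 7)*36 - 98 = 23*36 - 98 = 828 - 98 = 730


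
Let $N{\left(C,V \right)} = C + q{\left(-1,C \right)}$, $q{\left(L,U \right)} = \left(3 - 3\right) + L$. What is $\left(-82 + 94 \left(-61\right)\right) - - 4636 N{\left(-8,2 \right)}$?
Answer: $-47540$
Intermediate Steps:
$q{\left(L,U \right)} = L$ ($q{\left(L,U \right)} = 0 + L = L$)
$N{\left(C,V \right)} = -1 + C$ ($N{\left(C,V \right)} = C - 1 = -1 + C$)
$\left(-82 + 94 \left(-61\right)\right) - - 4636 N{\left(-8,2 \right)} = \left(-82 + 94 \left(-61\right)\right) - - 4636 \left(-1 - 8\right) = \left(-82 - 5734\right) - \left(-4636\right) \left(-9\right) = -5816 - 41724 = -47540$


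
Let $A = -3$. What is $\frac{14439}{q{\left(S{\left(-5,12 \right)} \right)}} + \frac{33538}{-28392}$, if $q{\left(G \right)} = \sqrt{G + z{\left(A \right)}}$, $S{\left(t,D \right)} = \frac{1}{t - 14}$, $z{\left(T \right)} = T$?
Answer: $- \frac{16769}{14196} - \frac{14439 i \sqrt{1102}}{58} \approx -1.1812 - 8264.2 i$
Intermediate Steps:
$S{\left(t,D \right)} = \frac{1}{-14 + t}$
$q{\left(G \right)} = \sqrt{-3 + G}$ ($q{\left(G \right)} = \sqrt{G - 3} = \sqrt{-3 + G}$)
$\frac{14439}{q{\left(S{\left(-5,12 \right)} \right)}} + \frac{33538}{-28392} = \frac{14439}{\sqrt{-3 + \frac{1}{-14 - 5}}} + \frac{33538}{-28392} = \frac{14439}{\sqrt{-3 + \frac{1}{-19}}} + 33538 \left(- \frac{1}{28392}\right) = \frac{14439}{\sqrt{-3 - \frac{1}{19}}} - \frac{16769}{14196} = \frac{14439}{\sqrt{- \frac{58}{19}}} - \frac{16769}{14196} = \frac{14439}{\frac{1}{19} i \sqrt{1102}} - \frac{16769}{14196} = 14439 \left(- \frac{i \sqrt{1102}}{58}\right) - \frac{16769}{14196} = - \frac{14439 i \sqrt{1102}}{58} - \frac{16769}{14196} = - \frac{16769}{14196} - \frac{14439 i \sqrt{1102}}{58}$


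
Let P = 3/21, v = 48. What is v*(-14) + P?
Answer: -4703/7 ≈ -671.86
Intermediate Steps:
P = ⅐ (P = 3*(1/21) = ⅐ ≈ 0.14286)
v*(-14) + P = 48*(-14) + ⅐ = -672 + ⅐ = -4703/7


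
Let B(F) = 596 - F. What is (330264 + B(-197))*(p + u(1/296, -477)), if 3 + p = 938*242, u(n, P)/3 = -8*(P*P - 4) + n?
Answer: -512856179856133/296 ≈ -1.7326e+12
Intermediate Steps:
u(n, P) = 96 - 24*P² + 3*n (u(n, P) = 3*(-8*(P*P - 4) + n) = 3*(-8*(P² - 4) + n) = 3*(-8*(-4 + P²) + n) = 3*((32 - 8*P²) + n) = 3*(32 + n - 8*P²) = 96 - 24*P² + 3*n)
p = 226993 (p = -3 + 938*242 = -3 + 226996 = 226993)
(330264 + B(-197))*(p + u(1/296, -477)) = (330264 + (596 - 1*(-197)))*(226993 + (96 - 24*(-477)² + 3/296)) = (330264 + (596 + 197))*(226993 + (96 - 24*227529 + 3*(1/296))) = (330264 + 793)*(226993 + (96 - 5460696 + 3/296)) = 331057*(226993 - 1616337597/296) = 331057*(-1549147669/296) = -512856179856133/296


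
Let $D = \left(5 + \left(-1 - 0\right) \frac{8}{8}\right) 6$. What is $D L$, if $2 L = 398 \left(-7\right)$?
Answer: $-33432$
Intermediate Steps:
$D = 24$ ($D = \left(5 + \left(-1 + 0\right) 8 \cdot \frac{1}{8}\right) 6 = \left(5 - 1\right) 6 = 4 \cdot 6 = 24$)
$L = -1393$ ($L = \frac{398 \left(-7\right)}{2} = \frac{1}{2} \left(-2786\right) = -1393$)
$D L = 24 \left(-1393\right) = -33432$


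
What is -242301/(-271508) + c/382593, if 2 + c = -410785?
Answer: -6276430101/34625686748 ≈ -0.18127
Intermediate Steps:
c = -410787 (c = -2 - 410785 = -410787)
-242301/(-271508) + c/382593 = -242301/(-271508) - 410787/382593 = -242301*(-1/271508) - 410787*1/382593 = 242301/271508 - 136929/127531 = -6276430101/34625686748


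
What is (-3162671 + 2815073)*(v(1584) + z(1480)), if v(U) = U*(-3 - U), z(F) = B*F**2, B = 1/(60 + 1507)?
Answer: 1368474811540128/1567 ≈ 8.7331e+11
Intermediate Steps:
B = 1/1567 ≈ 0.00063816
z(F) = F**2/1567
(-3162671 + 2815073)*(v(1584) + z(1480)) = (-3162671 + 2815073)*(-1*1584*(3 + 1584) + (1/1567)*1480**2) = -347598*(-1*1584*1587 + (1/1567)*2190400) = -347598*(-2513808 + 2190400/1567) = -347598*(-3936946736/1567) = 1368474811540128/1567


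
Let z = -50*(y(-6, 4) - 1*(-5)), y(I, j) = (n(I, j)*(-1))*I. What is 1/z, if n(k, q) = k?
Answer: 1/1550 ≈ 0.00064516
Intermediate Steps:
y(I, j) = -I² (y(I, j) = (I*(-1))*I = (-I)*I = -I²)
z = 1550 (z = -50*(-1*(-6)² - 1*(-5)) = -50*(-1*36 + 5) = -50*(-36 + 5) = -50*(-31) = 1550)
1/z = 1/1550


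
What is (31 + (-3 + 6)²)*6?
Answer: 240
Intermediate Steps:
(31 + (-3 + 6)²)*6 = (31 + 3²)*6 = (31 + 9)*6 = 40*6 = 240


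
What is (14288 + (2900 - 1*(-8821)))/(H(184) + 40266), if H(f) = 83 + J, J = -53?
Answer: 26009/40296 ≈ 0.64545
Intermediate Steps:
H(f) = 30 (H(f) = 83 - 53 = 30)
(14288 + (2900 - 1*(-8821)))/(H(184) + 40266) = (14288 + (2900 - 1*(-8821)))/(30 + 40266) = (14288 + (2900 + 8821))/40296 = (14288 + 11721)*(1/40296) = 26009*(1/40296) = 26009/40296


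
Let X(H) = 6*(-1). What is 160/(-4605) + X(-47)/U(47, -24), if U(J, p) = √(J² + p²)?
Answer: -32/921 - 6*√2785/2785 ≈ -0.14844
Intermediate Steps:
X(H) = -6
160/(-4605) + X(-47)/U(47, -24) = 160/(-4605) - 6/√(47² + (-24)²) = 160*(-1/4605) - 6/√(2209 + 576) = -32/921 - 6*√2785/2785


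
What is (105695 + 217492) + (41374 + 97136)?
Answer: 461697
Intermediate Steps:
(105695 + 217492) + (41374 + 97136) = 323187 + 138510 = 461697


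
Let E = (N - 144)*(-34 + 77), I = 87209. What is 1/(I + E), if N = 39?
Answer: 1/82694 ≈ 1.2093e-5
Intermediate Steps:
E = -4515 (E = (39 - 144)*(-34 + 77) = -105*43 = -4515)
1/(I + E) = 1/(87209 - 4515) = 1/82694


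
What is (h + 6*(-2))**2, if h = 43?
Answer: 961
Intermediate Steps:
(h + 6*(-2))**2 = (43 + 6*(-2))**2 = (43 - 12)**2 = 31**2 = 961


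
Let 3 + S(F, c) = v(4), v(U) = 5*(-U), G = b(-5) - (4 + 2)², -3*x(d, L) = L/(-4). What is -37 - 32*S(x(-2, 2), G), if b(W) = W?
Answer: 699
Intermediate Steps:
x(d, L) = L/12 (x(d, L) = -L/(3*(-4)) = -L*(-1)/(3*4) = -(-1)*L/12 = L/12)
G = -41 (G = -5 - (4 + 2)² = -5 - 1*6² = -5 - 1*36 = -5 - 36 = -41)
v(U) = -5*U
S(F, c) = -23 (S(F, c) = -3 - 5*4 = -3 - 20 = -23)
-37 - 32*S(x(-2, 2), G) = -37 - 32*(-23) = -37 + 736 = 699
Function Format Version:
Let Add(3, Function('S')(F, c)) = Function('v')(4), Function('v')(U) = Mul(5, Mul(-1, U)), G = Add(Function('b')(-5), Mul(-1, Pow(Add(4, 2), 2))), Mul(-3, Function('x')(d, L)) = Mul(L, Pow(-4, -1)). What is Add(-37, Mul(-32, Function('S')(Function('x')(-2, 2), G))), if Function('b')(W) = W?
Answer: 699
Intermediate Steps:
Function('x')(d, L) = Mul(Rational(1, 12), L) (Function('x')(d, L) = Mul(Rational(-1, 3), Mul(L, Pow(-4, -1))) = Mul(Rational(-1, 3), Mul(L, Rational(-1, 4))) = Mul(Rational(-1, 3), Mul(Rational(-1, 4), L)) = Mul(Rational(1, 12), L))
G = -41 (G = Add(-5, Mul(-1, Pow(Add(4, 2), 2))) = Add(-5, Mul(-1, Pow(6, 2))) = Add(-5, Mul(-1, 36)) = Add(-5, -36) = -41)
Function('v')(U) = Mul(-5, U)
Function('S')(F, c) = -23 (Function('S')(F, c) = Add(-3, Mul(-5, 4)) = Add(-3, -20) = -23)
Add(-37, Mul(-32, Function('S')(Function('x')(-2, 2), G))) = Add(-37, Mul(-32, -23)) = Add(-37, 736) = 699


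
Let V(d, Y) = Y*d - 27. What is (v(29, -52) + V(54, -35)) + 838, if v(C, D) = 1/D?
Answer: -56109/52 ≈ -1079.0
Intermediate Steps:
V(d, Y) = -27 + Y*d
(v(29, -52) + V(54, -35)) + 838 = (1/(-52) + (-27 - 35*54)) + 838 = (-1/52 + (-27 - 1890)) + 838 = (-1/52 - 1917) + 838 = -99685/52 + 838 = -56109/52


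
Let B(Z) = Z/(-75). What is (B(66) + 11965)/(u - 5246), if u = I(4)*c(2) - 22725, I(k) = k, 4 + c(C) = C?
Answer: -42729/99925 ≈ -0.42761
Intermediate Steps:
c(C) = -4 + C
B(Z) = -Z/75 (B(Z) = Z*(-1/75) = -Z/75)
u = -22733 (u = 4*(-4 + 2) - 22725 = 4*(-2) - 22725 = -8 - 22725 = -22733)
(B(66) + 11965)/(u - 5246) = (-1/75*66 + 11965)/(-22733 - 5246) = (-22/25 + 11965)/(-27979) = (299103/25)*(-1/27979) = -42729/99925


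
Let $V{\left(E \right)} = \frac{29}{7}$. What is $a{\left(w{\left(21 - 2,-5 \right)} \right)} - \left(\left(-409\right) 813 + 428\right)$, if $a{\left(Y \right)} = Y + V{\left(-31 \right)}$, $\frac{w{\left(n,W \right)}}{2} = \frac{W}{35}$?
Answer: $\frac{2324650}{7} \approx 3.3209 \cdot 10^{5}$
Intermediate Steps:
$V{\left(E \right)} = \frac{29}{7}$ ($V{\left(E \right)} = 29 \cdot \frac{1}{7} = \frac{29}{7}$)
$w{\left(n,W \right)} = \frac{2 W}{35}$ ($w{\left(n,W \right)} = 2 \frac{W}{35} = \frac{2 W}{35}$)
$a{\left(Y \right)} = \frac{29}{7} + Y$ ($a{\left(Y \right)} = Y + \frac{29}{7} = \frac{29}{7} + Y$)
$a{\left(w{\left(21 - 2,-5 \right)} \right)} - \left(\left(-409\right) 813 + 428\right) = \left(\frac{29}{7} + \frac{2}{35} \left(-5\right)\right) - \left(\left(-409\right) 813 + 428\right) = \left(\frac{29}{7} - \frac{2}{7}\right) - \left(-332517 + 428\right) = \frac{27}{7} - -332089 = \frac{27}{7} + 332089 = \frac{2324650}{7}$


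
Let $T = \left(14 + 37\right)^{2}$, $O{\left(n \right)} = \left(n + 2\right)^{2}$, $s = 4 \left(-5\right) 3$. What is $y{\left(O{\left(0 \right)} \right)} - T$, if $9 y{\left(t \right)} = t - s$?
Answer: $- \frac{23345}{9} \approx -2593.9$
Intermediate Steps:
$s = -60$ ($s = \left(-20\right) 3 = -60$)
$O{\left(n \right)} = \left(2 + n\right)^{2}$
$y{\left(t \right)} = \frac{20}{3} + \frac{t}{9}$ ($y{\left(t \right)} = \frac{t - -60}{9} = \frac{t + 60}{9} = \frac{60 + t}{9} = \frac{20}{3} + \frac{t}{9}$)
$T = 2601$ ($T = 51^{2} = 2601$)
$y{\left(O{\left(0 \right)} \right)} - T = \left(\frac{20}{3} + \frac{\left(2 + 0\right)^{2}}{9}\right) - 2601 = \left(\frac{20}{3} + \frac{2^{2}}{9}\right) - 2601 = \left(\frac{20}{3} + \frac{1}{9} \cdot 4\right) - 2601 = \left(\frac{20}{3} + \frac{4}{9}\right) - 2601 = \frac{64}{9} - 2601 = - \frac{23345}{9}$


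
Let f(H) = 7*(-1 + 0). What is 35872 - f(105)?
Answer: 35879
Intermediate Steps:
f(H) = -7 (f(H) = 7*(-1) = -7)
35872 - f(105) = 35872 - 1*(-7) = 35872 + 7 = 35879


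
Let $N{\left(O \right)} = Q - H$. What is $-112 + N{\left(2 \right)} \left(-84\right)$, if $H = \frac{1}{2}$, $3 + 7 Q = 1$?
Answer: $-46$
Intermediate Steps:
$Q = - \frac{2}{7}$ ($Q = - \frac{3}{7} + \frac{1}{7} \cdot 1 = - \frac{3}{7} + \frac{1}{7} = - \frac{2}{7} \approx -0.28571$)
$H = \frac{1}{2} \approx 0.5$
$N{\left(O \right)} = - \frac{11}{14}$ ($N{\left(O \right)} = - \frac{2}{7} - \frac{1}{2} = - \frac{11}{14}$)
$-112 + N{\left(2 \right)} \left(-84\right) = -112 - -66 = -112 + 66 = -46$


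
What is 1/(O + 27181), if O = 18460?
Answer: 1/45641 ≈ 2.1910e-5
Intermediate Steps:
1/(O + 27181) = 1/(18460 + 27181) = 1/45641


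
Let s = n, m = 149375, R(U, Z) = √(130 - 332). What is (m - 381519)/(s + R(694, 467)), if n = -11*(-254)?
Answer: -324305168/3903319 + 116072*I*√202/3903319 ≈ -83.084 + 0.42264*I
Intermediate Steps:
R(U, Z) = I*√202 (R(U, Z) = √(-202) = I*√202)
n = 2794
s = 2794
(m - 381519)/(s + R(694, 467)) = (149375 - 381519)/(2794 + I*√202) = -232144/(2794 + I*√202)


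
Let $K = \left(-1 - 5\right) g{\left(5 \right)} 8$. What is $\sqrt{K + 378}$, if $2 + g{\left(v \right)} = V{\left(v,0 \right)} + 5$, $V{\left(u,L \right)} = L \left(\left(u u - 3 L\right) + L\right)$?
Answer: $3 \sqrt{26} \approx 15.297$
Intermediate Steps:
$V{\left(u,L \right)} = L \left(u^{2} - 2 L\right)$ ($V{\left(u,L \right)} = L \left(\left(u^{2} - 3 L\right) + L\right) = L \left(u^{2} - 2 L\right)$)
$g{\left(v \right)} = 3$ ($g{\left(v \right)} = -2 + \left(0 \left(v^{2} - 0\right) + 5\right) = -2 + \left(0 \left(v^{2} + 0\right) + 5\right) = -2 + \left(0 v^{2} + 5\right) = -2 + \left(0 + 5\right) = -2 + 5 = 3$)
$K = -144$ ($K = \left(-1 - 5\right) 3 \cdot 8 = \left(-6\right) 3 \cdot 8 = \left(-18\right) 8 = -144$)
$\sqrt{K + 378} = \sqrt{-144 + 378} = \sqrt{234} = 3 \sqrt{26}$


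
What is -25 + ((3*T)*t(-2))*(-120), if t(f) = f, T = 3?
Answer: 2135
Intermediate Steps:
-25 + ((3*T)*t(-2))*(-120) = -25 + ((3*3)*(-2))*(-120) = -25 + (9*(-2))*(-120) = -25 - 18*(-120) = -25 + 2160 = 2135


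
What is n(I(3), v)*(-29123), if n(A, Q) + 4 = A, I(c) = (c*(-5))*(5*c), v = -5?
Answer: 6669167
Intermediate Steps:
I(c) = -25*c² (I(c) = (-5*c)*(5*c) = -25*c²)
n(A, Q) = -4 + A
n(I(3), v)*(-29123) = (-4 - 25*3²)*(-29123) = (-4 - 25*9)*(-29123) = (-4 - 225)*(-29123) = -229*(-29123) = 6669167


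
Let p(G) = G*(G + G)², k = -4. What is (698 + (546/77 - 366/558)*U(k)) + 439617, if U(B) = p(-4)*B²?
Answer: 423478277/1023 ≈ 4.1396e+5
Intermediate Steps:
p(G) = 4*G³ (p(G) = G*(2*G)² = G*(4*G²) = 4*G³)
U(B) = -256*B² (U(B) = (4*(-4)³)*B² = (4*(-64))*B² = -256*B²)
(698 + (546/77 - 366/558)*U(k)) + 439617 = (698 + (546/77 - 366/558)*(-256*(-4)²)) + 439617 = (698 + (546*(1/77) - 366*1/558)*(-256*16)) + 439617 = (698 + (78/11 - 61/93)*(-4096)) + 439617 = (698 + (6583/1023)*(-4096)) + 439617 = (698 - 26963968/1023) + 439617 = -26249914/1023 + 439617 = 423478277/1023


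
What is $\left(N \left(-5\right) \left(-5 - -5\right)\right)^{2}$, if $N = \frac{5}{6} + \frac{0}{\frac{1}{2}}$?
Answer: $0$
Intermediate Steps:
$N = \frac{5}{6}$ ($N = 5 \cdot \frac{1}{6} + 0 \frac{1}{\frac{1}{2}} = \frac{5}{6} + 0 \cdot 2 = \frac{5}{6} + 0 = \frac{5}{6} \approx 0.83333$)
$\left(N \left(-5\right) \left(-5 - -5\right)\right)^{2} = \left(\frac{5}{6} \left(-5\right) \left(-5 - -5\right)\right)^{2} = \left(- \frac{25 \left(-5 + 5\right)}{6}\right)^{2} = \left(\left(- \frac{25}{6}\right) 0\right)^{2} = 0^{2} = 0$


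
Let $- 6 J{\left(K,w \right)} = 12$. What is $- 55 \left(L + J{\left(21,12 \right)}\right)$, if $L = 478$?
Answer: $-26180$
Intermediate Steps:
$J{\left(K,w \right)} = -2$ ($J{\left(K,w \right)} = \left(- \frac{1}{6}\right) 12 = -2$)
$- 55 \left(L + J{\left(21,12 \right)}\right) = - 55 \left(478 - 2\right) = \left(-55\right) 476 = -26180$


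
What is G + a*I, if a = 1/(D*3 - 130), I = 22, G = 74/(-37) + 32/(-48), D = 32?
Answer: -169/51 ≈ -3.3137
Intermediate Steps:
G = -8/3 (G = 74*(-1/37) + 32*(-1/48) = -2 - 2/3 = -8/3 ≈ -2.6667)
a = -1/34 (a = 1/(32*3 - 130) = 1/(96 - 130) = 1/(-34) = -1/34 ≈ -0.029412)
G + a*I = -8/3 - 1/34*22 = -8/3 - 11/17 = -169/51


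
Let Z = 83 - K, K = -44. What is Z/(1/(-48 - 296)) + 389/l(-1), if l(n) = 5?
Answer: -218051/5 ≈ -43610.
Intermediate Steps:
Z = 127 (Z = 83 - 1*(-44) = 83 + 44 = 127)
Z/(1/(-48 - 296)) + 389/l(-1) = 127/(1/(-48 - 296)) + 389/5 = 127/(1/(-344)) + 389*(⅕) = 127/(-1/344) + 389/5 = 127*(-344) + 389/5 = -43688 + 389/5 = -218051/5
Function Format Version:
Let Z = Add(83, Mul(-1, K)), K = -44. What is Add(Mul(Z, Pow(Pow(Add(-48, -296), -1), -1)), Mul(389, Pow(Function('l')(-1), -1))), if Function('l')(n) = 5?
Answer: Rational(-218051, 5) ≈ -43610.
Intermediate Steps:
Z = 127 (Z = Add(83, Mul(-1, -44)) = Add(83, 44) = 127)
Add(Mul(Z, Pow(Pow(Add(-48, -296), -1), -1)), Mul(389, Pow(Function('l')(-1), -1))) = Add(Mul(127, Pow(Pow(Add(-48, -296), -1), -1)), Mul(389, Pow(5, -1))) = Add(Mul(127, Pow(Pow(-344, -1), -1)), Mul(389, Rational(1, 5))) = Add(Mul(127, Pow(Rational(-1, 344), -1)), Rational(389, 5)) = Add(Mul(127, -344), Rational(389, 5)) = Add(-43688, Rational(389, 5)) = Rational(-218051, 5)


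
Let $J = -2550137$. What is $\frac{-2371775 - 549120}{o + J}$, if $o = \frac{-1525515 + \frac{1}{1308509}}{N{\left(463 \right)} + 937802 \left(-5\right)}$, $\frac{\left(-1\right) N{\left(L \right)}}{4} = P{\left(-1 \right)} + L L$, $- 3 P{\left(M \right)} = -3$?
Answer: $\frac{10599390632135925975}{9253977056070410018} \approx 1.1454$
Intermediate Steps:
$P{\left(M \right)} = 1$ ($P{\left(M \right)} = \left(- \frac{1}{3}\right) \left(-3\right) = 1$)
$N{\left(L \right)} = -4 - 4 L^{2}$ ($N{\left(L \right)} = - 4 \left(1 + L L\right) = - 4 \left(1 + L^{2}\right) = -4 - 4 L^{2}$)
$o = \frac{998075053567}{3628816041705}$ ($o = \frac{-1525515 + \frac{1}{1308509}}{\left(-4 - 4 \cdot 463^{2}\right) + 937802 \left(-5\right)} = \frac{-1525515 + \frac{1}{1308509}}{\left(-4 - 857476\right) - 4689010} = - \frac{1996150107134}{1308509 \left(\left(-4 - 857476\right) - 4689010\right)} = - \frac{1996150107134}{1308509 \left(-857480 - 4689010\right)} = - \frac{1996150107134}{1308509 \left(-5546490\right)} = \left(- \frac{1996150107134}{1308509}\right) \left(- \frac{1}{5546490}\right) = \frac{998075053567}{3628816041705} \approx 0.27504$)
$\frac{-2371775 - 549120}{o + J} = \frac{-2371775 - 549120}{\frac{998075053567}{3628816041705} - 2550137} = - \frac{2920895}{- \frac{9253977056070410018}{3628816041705}} = \left(-2920895\right) \left(- \frac{3628816041705}{9253977056070410018}\right) = \frac{10599390632135925975}{9253977056070410018}$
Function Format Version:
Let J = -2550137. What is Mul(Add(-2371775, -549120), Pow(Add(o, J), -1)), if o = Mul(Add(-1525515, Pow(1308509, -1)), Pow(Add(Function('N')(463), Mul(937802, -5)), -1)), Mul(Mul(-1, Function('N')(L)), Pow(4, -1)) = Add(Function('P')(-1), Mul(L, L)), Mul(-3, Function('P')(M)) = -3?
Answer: Rational(10599390632135925975, 9253977056070410018) ≈ 1.1454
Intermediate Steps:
Function('P')(M) = 1 (Function('P')(M) = Mul(Rational(-1, 3), -3) = 1)
Function('N')(L) = Add(-4, Mul(-4, Pow(L, 2))) (Function('N')(L) = Mul(-4, Add(1, Mul(L, L))) = Mul(-4, Add(1, Pow(L, 2))) = Add(-4, Mul(-4, Pow(L, 2))))
o = Rational(998075053567, 3628816041705) (o = Mul(Add(-1525515, Pow(1308509, -1)), Pow(Add(Add(-4, Mul(-4, Pow(463, 2))), Mul(937802, -5)), -1)) = Mul(Add(-1525515, Rational(1, 1308509)), Pow(Add(Add(-4, Mul(-4, 214369)), -4689010), -1)) = Mul(Rational(-1996150107134, 1308509), Pow(Add(Add(-4, -857476), -4689010), -1)) = Mul(Rational(-1996150107134, 1308509), Pow(Add(-857480, -4689010), -1)) = Mul(Rational(-1996150107134, 1308509), Pow(-5546490, -1)) = Mul(Rational(-1996150107134, 1308509), Rational(-1, 5546490)) = Rational(998075053567, 3628816041705) ≈ 0.27504)
Mul(Add(-2371775, -549120), Pow(Add(o, J), -1)) = Mul(Add(-2371775, -549120), Pow(Add(Rational(998075053567, 3628816041705), -2550137), -1)) = Mul(-2920895, Pow(Rational(-9253977056070410018, 3628816041705), -1)) = Mul(-2920895, Rational(-3628816041705, 9253977056070410018)) = Rational(10599390632135925975, 9253977056070410018)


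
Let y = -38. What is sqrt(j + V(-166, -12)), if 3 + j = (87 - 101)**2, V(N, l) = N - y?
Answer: sqrt(65) ≈ 8.0623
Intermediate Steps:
V(N, l) = 38 + N (V(N, l) = N - 1*(-38) = N + 38 = 38 + N)
j = 193 (j = -3 + (87 - 101)**2 = -3 + (-14)**2 = -3 + 196 = 193)
sqrt(j + V(-166, -12)) = sqrt(193 + (38 - 166)) = sqrt(193 - 128) = sqrt(65)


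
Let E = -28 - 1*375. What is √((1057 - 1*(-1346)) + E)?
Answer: 20*√5 ≈ 44.721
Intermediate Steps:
E = -403 (E = -28 - 375 = -403)
√((1057 - 1*(-1346)) + E) = √((1057 - 1*(-1346)) - 403) = √((1057 + 1346) - 403) = √(2403 - 403) = √2000 = 20*√5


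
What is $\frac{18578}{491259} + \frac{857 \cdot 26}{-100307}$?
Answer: $- \frac{9082729592}{49276716513} \approx -0.18432$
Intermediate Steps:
$\frac{18578}{491259} + \frac{857 \cdot 26}{-100307} = 18578 \cdot \frac{1}{491259} + 22282 \left(- \frac{1}{100307}\right) = \frac{18578}{491259} - \frac{22282}{100307} = - \frac{9082729592}{49276716513}$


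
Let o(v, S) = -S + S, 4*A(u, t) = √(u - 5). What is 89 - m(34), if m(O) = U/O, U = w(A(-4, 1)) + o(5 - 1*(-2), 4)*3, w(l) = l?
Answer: 89 - 3*I/136 ≈ 89.0 - 0.022059*I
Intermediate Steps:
A(u, t) = √(-5 + u)/4 (A(u, t) = √(u - 5)/4 = √(-5 + u)/4)
o(v, S) = 0
U = 3*I/4 (U = √(-5 - 4)/4 + 0*3 = √(-9)/4 + 0 = (3*I)/4 + 0 = 3*I/4 + 0 = 3*I/4 ≈ 0.75*I)
m(O) = 3*I/(4*O) (m(O) = (3*I/4)/O = 3*I/(4*O))
89 - m(34) = 89 - 3*I/(4*34) = 89 - 3*I/136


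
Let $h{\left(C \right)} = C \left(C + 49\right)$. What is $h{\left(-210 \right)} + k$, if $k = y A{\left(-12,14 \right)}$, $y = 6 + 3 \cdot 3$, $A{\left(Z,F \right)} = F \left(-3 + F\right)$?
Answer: $36120$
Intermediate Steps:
$y = 15$ ($y = 6 + 9 = 15$)
$h{\left(C \right)} = C \left(49 + C\right)$
$k = 2310$ ($k = 15 \cdot 14 \left(-3 + 14\right) = 15 \cdot 14 \cdot 11 = 15 \cdot 154 = 2310$)
$h{\left(-210 \right)} + k = - 210 \left(49 - 210\right) + 2310 = \left(-210\right) \left(-161\right) + 2310 = 33810 + 2310 = 36120$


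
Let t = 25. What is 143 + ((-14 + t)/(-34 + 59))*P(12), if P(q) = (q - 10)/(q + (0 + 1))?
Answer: 46497/325 ≈ 143.07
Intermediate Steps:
P(q) = (-10 + q)/(1 + q) (P(q) = (-10 + q)/(q + 1) = (-10 + q)/(1 + q))
143 + ((-14 + t)/(-34 + 59))*P(12) = 143 + ((-14 + 25)/(-34 + 59))*((-10 + 12)/(1 + 12)) = 143 + (11/25)*(2/13) = 143 + 22/325 = 46497/325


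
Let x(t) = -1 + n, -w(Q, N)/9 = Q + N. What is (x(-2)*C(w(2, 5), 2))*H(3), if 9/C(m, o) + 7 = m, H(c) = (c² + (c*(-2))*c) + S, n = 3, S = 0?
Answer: 81/35 ≈ 2.3143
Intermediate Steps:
w(Q, N) = -9*N - 9*Q (w(Q, N) = -9*(Q + N) = -9*(N + Q) = -9*N - 9*Q)
x(t) = 2 (x(t) = -1 + 3 = 2)
H(c) = -c² (H(c) = (c² + (c*(-2))*c) + 0 = (c² + (-2*c)*c) + 0 = (c² - 2*c²) + 0 = -c² + 0 = -c²)
C(m, o) = 9/(-7 + m)
(x(-2)*C(w(2, 5), 2))*H(3) = (2*(9/(-7 + (-9*5 - 9*2))))*(-1*3²) = (2*(9/(-7 + (-45 - 18))))*(-1*9) = (2*(9/(-7 - 63)))*(-9) = (2*(9/(-70)))*(-9) = (2*(9*(-1/70)))*(-9) = (2*(-9/70))*(-9) = -9/35*(-9) = 81/35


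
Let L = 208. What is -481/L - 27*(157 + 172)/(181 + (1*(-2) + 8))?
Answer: -149047/2992 ≈ -49.815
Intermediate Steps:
-481/L - 27*(157 + 172)/(181 + (1*(-2) + 8)) = -481/208 - 27*(157 + 172)/(181 + (1*(-2) + 8)) = -481*1/208 - 27*329/(181 + (-2 + 8)) = -37/16 - 27*329/(181 + 6) = -37/16 - 27/(187*(1/329)) = -37/16 - 27/187/329 = -37/16 - 27*329/187 = -37/16 - 8883/187 = -149047/2992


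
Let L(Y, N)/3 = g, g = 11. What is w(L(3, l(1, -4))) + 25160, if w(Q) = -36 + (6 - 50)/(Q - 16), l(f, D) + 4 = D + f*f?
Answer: 427064/17 ≈ 25121.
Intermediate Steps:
l(f, D) = -4 + D + f² (l(f, D) = -4 + (D + f*f) = -4 + (D + f²) = -4 + D + f²)
L(Y, N) = 33 (L(Y, N) = 3*11 = 33)
w(Q) = -36 - 44/(-16 + Q)
w(L(3, l(1, -4))) + 25160 = 4*(133 - 9*33)/(-16 + 33) + 25160 = 4*(133 - 297)/17 + 25160 = 4*(1/17)*(-164) + 25160 = -656/17 + 25160 = 427064/17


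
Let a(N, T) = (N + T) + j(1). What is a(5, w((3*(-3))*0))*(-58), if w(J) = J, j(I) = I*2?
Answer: -406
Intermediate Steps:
j(I) = 2*I
a(N, T) = 2 + N + T (a(N, T) = (N + T) + 2*1 = (N + T) + 2 = 2 + N + T)
a(5, w((3*(-3))*0))*(-58) = (2 + 5 + (3*(-3))*0)*(-58) = (2 + 5 - 9*0)*(-58) = (2 + 5 + 0)*(-58) = 7*(-58) = -406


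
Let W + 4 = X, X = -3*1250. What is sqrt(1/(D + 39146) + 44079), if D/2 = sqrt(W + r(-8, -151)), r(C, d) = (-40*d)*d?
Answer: sqrt(2)*sqrt((1725516535 + 88158*I*sqrt(915794))/(19573 + I*sqrt(915794)))/2 ≈ 209.95 - 2.9676e-9*I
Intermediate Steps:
X = -3750
r(C, d) = -40*d**2
W = -3754 (W = -4 - 3750 = -3754)
D = 2*I*sqrt(915794) (D = 2*sqrt(-3754 - 40*(-151)**2) = 2*sqrt(-3754 - 40*22801) = 2*sqrt(-3754 - 912040) = 2*sqrt(-915794) = 2*(I*sqrt(915794)) = 2*I*sqrt(915794) ≈ 1913.9*I)
sqrt(1/(D + 39146) + 44079) = sqrt(1/(2*I*sqrt(915794) + 39146) + 44079) = sqrt(1/(39146 + 2*I*sqrt(915794)) + 44079) = sqrt(44079 + 1/(39146 + 2*I*sqrt(915794)))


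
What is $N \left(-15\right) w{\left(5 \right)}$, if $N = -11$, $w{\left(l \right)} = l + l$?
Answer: $1650$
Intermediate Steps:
$w{\left(l \right)} = 2 l$
$N \left(-15\right) w{\left(5 \right)} = \left(-11\right) \left(-15\right) 2 \cdot 5 = 165 \cdot 10 = 1650$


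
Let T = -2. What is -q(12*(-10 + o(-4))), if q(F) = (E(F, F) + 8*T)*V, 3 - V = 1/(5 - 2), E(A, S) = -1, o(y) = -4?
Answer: 136/3 ≈ 45.333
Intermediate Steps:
V = 8/3 (V = 3 - 1/(5 - 2) = 3 - 1/3 = 3 - 1*⅓ = 3 - ⅓ = 8/3 ≈ 2.6667)
q(F) = -136/3 (q(F) = (-1 + 8*(-2))*(8/3) = (-1 - 16)*(8/3) = -17*8/3 = -136/3)
-q(12*(-10 + o(-4))) = -1*(-136/3) = 136/3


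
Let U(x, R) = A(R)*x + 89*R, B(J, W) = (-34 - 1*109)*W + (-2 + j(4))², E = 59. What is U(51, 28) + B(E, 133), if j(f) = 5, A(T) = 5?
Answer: -16263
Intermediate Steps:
B(J, W) = 9 - 143*W (B(J, W) = (-34 - 1*109)*W + (-2 + 5)² = (-34 - 109)*W + 3² = -143*W + 9 = 9 - 143*W)
U(x, R) = 5*x + 89*R
U(51, 28) + B(E, 133) = (5*51 + 89*28) + (9 - 143*133) = (255 + 2492) + (9 - 19019) = 2747 - 19010 = -16263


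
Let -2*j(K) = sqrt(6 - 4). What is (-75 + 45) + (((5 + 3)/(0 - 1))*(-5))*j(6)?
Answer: -30 - 20*sqrt(2) ≈ -58.284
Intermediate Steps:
j(K) = -sqrt(2)/2 (j(K) = -sqrt(6 - 4)/2 = -sqrt(2)/2)
(-75 + 45) + (((5 + 3)/(0 - 1))*(-5))*j(6) = (-75 + 45) + (((5 + 3)/(0 - 1))*(-5))*(-sqrt(2)/2) = -30 + ((8/(-1))*(-5))*(-sqrt(2)/2) = -30 + ((8*(-1))*(-5))*(-sqrt(2)/2) = -30 + (-8*(-5))*(-sqrt(2)/2) = -30 + 40*(-sqrt(2)/2) = -30 - 20*sqrt(2)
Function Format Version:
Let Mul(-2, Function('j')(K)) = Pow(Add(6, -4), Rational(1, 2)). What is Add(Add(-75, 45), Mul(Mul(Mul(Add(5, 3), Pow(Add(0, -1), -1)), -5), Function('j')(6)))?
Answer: Add(-30, Mul(-20, Pow(2, Rational(1, 2)))) ≈ -58.284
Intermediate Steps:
Function('j')(K) = Mul(Rational(-1, 2), Pow(2, Rational(1, 2))) (Function('j')(K) = Mul(Rational(-1, 2), Pow(Add(6, -4), Rational(1, 2))) = Mul(Rational(-1, 2), Pow(2, Rational(1, 2))))
Add(Add(-75, 45), Mul(Mul(Mul(Add(5, 3), Pow(Add(0, -1), -1)), -5), Function('j')(6))) = Add(Add(-75, 45), Mul(Mul(Mul(Add(5, 3), Pow(Add(0, -1), -1)), -5), Mul(Rational(-1, 2), Pow(2, Rational(1, 2))))) = Add(-30, Mul(Mul(Mul(8, Pow(-1, -1)), -5), Mul(Rational(-1, 2), Pow(2, Rational(1, 2))))) = Add(-30, Mul(Mul(Mul(8, -1), -5), Mul(Rational(-1, 2), Pow(2, Rational(1, 2))))) = Add(-30, Mul(Mul(-8, -5), Mul(Rational(-1, 2), Pow(2, Rational(1, 2))))) = Add(-30, Mul(40, Mul(Rational(-1, 2), Pow(2, Rational(1, 2))))) = Add(-30, Mul(-20, Pow(2, Rational(1, 2))))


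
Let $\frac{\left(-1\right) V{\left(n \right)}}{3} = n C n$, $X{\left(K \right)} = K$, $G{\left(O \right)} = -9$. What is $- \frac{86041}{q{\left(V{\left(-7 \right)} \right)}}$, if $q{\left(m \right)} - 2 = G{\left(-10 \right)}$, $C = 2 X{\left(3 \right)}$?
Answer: $\frac{86041}{7} \approx 12292.0$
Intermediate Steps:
$C = 6$ ($C = 2 \cdot 3 = 6$)
$V{\left(n \right)} = - 18 n^{2}$ ($V{\left(n \right)} = - 3 n 6 n = - 3 \cdot 6 n n = - 3 \cdot 6 n^{2} = - 18 n^{2}$)
$q{\left(m \right)} = -7$ ($q{\left(m \right)} = 2 - 9 = -7$)
$- \frac{86041}{q{\left(V{\left(-7 \right)} \right)}} = - \frac{86041}{-7} = \left(-86041\right) \left(- \frac{1}{7}\right) = \frac{86041}{7}$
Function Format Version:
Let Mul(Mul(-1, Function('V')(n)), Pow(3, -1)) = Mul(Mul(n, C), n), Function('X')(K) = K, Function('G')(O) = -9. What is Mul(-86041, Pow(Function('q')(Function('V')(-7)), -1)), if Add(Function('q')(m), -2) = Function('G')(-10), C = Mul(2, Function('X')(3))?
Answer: Rational(86041, 7) ≈ 12292.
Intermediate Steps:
C = 6 (C = Mul(2, 3) = 6)
Function('V')(n) = Mul(-18, Pow(n, 2)) (Function('V')(n) = Mul(-3, Mul(Mul(n, 6), n)) = Mul(-3, Mul(Mul(6, n), n)) = Mul(-3, Mul(6, Pow(n, 2))) = Mul(-18, Pow(n, 2)))
Function('q')(m) = -7 (Function('q')(m) = Add(2, -9) = -7)
Mul(-86041, Pow(Function('q')(Function('V')(-7)), -1)) = Mul(-86041, Pow(-7, -1)) = Mul(-86041, Rational(-1, 7)) = Rational(86041, 7)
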